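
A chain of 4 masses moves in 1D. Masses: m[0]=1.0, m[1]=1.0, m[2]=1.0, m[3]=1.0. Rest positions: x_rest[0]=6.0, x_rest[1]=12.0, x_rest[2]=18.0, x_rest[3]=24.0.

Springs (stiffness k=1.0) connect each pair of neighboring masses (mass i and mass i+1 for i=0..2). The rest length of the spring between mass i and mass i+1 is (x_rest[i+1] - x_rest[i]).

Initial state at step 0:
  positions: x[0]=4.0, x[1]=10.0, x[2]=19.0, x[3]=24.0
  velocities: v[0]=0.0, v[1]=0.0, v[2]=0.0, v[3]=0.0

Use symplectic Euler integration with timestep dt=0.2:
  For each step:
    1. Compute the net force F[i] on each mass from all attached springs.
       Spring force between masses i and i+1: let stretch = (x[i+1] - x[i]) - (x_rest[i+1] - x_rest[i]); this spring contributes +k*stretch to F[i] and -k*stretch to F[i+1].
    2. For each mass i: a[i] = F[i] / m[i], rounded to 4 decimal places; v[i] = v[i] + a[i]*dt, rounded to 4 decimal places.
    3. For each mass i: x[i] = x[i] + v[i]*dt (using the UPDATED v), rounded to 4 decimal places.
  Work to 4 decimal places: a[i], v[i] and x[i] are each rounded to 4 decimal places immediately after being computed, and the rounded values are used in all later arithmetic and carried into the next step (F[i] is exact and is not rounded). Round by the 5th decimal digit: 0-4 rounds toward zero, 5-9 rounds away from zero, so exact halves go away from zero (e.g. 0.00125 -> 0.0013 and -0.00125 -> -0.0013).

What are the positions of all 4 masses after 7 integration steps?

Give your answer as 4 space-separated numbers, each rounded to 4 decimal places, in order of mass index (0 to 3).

Answer: 4.4492 11.7656 16.4671 24.3181

Derivation:
Step 0: x=[4.0000 10.0000 19.0000 24.0000] v=[0.0000 0.0000 0.0000 0.0000]
Step 1: x=[4.0000 10.1200 18.8400 24.0400] v=[0.0000 0.6000 -0.8000 0.2000]
Step 2: x=[4.0048 10.3440 18.5392 24.1120] v=[0.0240 1.1200 -1.5040 0.3600]
Step 3: x=[4.0232 10.6422 18.1335 24.2011] v=[0.0918 1.4912 -2.0285 0.4454]
Step 4: x=[4.0663 10.9753 17.6709 24.2875] v=[0.2156 1.6657 -2.3132 0.4319]
Step 5: x=[4.1458 11.2999 17.2051 24.3492] v=[0.3974 1.6230 -2.3290 0.3086]
Step 6: x=[4.2714 11.5745 16.7889 24.3652] v=[0.6282 1.3732 -2.0812 0.0798]
Step 7: x=[4.4492 11.7656 16.4671 24.3181] v=[0.8888 0.9555 -1.6088 -0.2355]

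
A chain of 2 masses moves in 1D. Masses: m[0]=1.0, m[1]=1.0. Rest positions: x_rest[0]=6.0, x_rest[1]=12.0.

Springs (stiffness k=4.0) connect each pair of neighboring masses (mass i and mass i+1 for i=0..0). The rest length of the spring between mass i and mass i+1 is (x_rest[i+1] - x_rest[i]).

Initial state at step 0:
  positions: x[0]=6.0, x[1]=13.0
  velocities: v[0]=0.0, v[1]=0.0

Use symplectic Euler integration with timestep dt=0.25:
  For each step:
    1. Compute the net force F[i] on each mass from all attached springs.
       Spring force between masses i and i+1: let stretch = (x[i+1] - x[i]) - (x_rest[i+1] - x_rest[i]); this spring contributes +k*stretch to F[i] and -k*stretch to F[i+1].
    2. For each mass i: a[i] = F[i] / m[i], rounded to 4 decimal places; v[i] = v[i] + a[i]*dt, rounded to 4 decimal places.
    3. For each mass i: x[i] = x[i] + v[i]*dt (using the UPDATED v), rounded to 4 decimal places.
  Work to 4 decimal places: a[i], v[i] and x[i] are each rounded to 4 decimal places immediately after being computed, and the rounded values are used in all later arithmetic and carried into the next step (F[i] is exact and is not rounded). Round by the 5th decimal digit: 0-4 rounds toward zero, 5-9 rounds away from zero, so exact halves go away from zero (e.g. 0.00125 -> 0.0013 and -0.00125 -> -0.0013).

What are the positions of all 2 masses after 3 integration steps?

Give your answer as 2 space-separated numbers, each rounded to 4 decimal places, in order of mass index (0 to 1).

Answer: 6.9375 12.0625

Derivation:
Step 0: x=[6.0000 13.0000] v=[0.0000 0.0000]
Step 1: x=[6.2500 12.7500] v=[1.0000 -1.0000]
Step 2: x=[6.6250 12.3750] v=[1.5000 -1.5000]
Step 3: x=[6.9375 12.0625] v=[1.2500 -1.2500]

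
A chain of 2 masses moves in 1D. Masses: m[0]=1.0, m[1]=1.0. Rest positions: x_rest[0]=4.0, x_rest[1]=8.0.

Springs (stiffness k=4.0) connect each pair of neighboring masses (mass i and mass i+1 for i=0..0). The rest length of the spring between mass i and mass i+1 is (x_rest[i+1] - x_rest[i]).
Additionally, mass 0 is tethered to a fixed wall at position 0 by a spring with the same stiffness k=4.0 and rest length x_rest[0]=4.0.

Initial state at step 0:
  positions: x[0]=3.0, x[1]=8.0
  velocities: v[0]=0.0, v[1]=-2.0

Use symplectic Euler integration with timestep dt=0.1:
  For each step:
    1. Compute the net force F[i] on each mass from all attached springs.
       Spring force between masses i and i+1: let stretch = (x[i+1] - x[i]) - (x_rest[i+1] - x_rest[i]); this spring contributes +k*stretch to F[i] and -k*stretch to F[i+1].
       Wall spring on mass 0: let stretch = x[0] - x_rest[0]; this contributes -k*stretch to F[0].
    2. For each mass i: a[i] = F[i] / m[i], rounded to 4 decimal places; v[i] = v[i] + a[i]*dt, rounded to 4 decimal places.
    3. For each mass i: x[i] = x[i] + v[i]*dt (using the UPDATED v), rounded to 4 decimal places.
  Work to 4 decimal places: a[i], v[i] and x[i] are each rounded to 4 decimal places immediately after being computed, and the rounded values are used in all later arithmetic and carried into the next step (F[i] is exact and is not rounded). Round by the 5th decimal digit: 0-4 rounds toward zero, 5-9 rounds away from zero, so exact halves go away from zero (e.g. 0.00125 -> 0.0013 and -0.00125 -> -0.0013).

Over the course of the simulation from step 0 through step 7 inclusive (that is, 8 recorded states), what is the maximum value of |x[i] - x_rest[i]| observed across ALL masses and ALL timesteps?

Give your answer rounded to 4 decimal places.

Step 0: x=[3.0000 8.0000] v=[0.0000 -2.0000]
Step 1: x=[3.0800 7.7600] v=[0.8000 -2.4000]
Step 2: x=[3.2240 7.4928] v=[1.4400 -2.6720]
Step 3: x=[3.4098 7.2149] v=[1.8579 -2.7795]
Step 4: x=[3.6114 6.9448] v=[2.0160 -2.7015]
Step 5: x=[3.8019 6.7013] v=[1.9048 -2.4349]
Step 6: x=[3.9563 6.5018] v=[1.5438 -1.9947]
Step 7: x=[4.0543 6.3605] v=[0.9795 -1.4129]
Max displacement = 1.6395

Answer: 1.6395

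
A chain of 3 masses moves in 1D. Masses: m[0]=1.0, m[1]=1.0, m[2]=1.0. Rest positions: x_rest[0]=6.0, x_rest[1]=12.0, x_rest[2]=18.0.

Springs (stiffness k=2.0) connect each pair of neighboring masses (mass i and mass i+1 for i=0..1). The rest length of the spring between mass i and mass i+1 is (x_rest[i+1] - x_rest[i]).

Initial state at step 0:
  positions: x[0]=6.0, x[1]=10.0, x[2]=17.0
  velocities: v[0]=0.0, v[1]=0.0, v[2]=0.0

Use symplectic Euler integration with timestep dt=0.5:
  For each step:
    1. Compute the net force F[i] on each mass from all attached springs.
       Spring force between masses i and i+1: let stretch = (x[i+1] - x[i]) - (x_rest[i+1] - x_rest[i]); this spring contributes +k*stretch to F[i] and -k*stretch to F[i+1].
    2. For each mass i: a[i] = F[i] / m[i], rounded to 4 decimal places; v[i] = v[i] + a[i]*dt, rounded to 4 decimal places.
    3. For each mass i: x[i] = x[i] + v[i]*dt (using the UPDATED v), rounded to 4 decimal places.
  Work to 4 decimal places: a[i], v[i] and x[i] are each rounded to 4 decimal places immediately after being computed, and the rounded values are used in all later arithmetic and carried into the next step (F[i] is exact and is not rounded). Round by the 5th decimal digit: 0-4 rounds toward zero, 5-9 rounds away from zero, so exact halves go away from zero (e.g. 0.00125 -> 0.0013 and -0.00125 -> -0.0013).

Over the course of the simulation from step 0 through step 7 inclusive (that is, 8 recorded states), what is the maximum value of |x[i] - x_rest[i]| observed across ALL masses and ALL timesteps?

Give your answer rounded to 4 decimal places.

Step 0: x=[6.0000 10.0000 17.0000] v=[0.0000 0.0000 0.0000]
Step 1: x=[5.0000 11.5000 16.5000] v=[-2.0000 3.0000 -1.0000]
Step 2: x=[4.2500 12.2500 16.5000] v=[-1.5000 1.5000 0.0000]
Step 3: x=[4.5000 11.1250 17.3750] v=[0.5000 -2.2500 1.7500]
Step 4: x=[5.0625 9.8125 18.1250] v=[1.1250 -2.6250 1.5000]
Step 5: x=[5.0000 10.2813 17.7188] v=[-0.1250 0.9375 -0.8125]
Step 6: x=[4.5782 11.8282 16.5938] v=[-0.8437 3.0937 -2.2500]
Step 7: x=[4.7814 12.1329 16.0860] v=[0.4063 0.6093 -1.0156]
Max displacement = 2.1875

Answer: 2.1875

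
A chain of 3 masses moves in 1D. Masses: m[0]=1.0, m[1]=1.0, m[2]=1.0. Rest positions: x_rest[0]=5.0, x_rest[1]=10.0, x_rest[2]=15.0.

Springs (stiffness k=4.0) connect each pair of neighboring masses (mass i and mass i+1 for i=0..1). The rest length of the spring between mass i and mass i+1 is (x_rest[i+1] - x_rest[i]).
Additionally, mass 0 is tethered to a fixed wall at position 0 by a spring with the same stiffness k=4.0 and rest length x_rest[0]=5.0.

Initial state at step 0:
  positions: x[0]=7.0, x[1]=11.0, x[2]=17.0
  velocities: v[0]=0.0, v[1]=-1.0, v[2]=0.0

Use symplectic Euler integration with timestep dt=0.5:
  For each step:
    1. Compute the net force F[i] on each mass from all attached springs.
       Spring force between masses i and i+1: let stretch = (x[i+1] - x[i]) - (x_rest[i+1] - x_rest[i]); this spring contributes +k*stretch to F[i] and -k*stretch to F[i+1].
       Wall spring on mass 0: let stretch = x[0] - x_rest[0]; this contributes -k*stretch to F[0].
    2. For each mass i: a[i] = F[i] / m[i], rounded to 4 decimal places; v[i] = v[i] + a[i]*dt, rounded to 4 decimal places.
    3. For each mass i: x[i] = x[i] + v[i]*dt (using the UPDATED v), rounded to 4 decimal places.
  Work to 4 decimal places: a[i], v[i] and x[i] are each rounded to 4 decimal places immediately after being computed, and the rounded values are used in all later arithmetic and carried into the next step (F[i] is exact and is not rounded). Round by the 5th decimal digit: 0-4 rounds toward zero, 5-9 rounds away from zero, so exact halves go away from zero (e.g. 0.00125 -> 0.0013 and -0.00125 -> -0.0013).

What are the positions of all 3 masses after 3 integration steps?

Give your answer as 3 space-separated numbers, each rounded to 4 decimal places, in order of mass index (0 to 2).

Answer: 5.0000 9.5000 14.5000

Derivation:
Step 0: x=[7.0000 11.0000 17.0000] v=[0.0000 -1.0000 0.0000]
Step 1: x=[4.0000 12.5000 16.0000] v=[-6.0000 3.0000 -2.0000]
Step 2: x=[5.5000 9.0000 16.5000] v=[3.0000 -7.0000 1.0000]
Step 3: x=[5.0000 9.5000 14.5000] v=[-1.0000 1.0000 -4.0000]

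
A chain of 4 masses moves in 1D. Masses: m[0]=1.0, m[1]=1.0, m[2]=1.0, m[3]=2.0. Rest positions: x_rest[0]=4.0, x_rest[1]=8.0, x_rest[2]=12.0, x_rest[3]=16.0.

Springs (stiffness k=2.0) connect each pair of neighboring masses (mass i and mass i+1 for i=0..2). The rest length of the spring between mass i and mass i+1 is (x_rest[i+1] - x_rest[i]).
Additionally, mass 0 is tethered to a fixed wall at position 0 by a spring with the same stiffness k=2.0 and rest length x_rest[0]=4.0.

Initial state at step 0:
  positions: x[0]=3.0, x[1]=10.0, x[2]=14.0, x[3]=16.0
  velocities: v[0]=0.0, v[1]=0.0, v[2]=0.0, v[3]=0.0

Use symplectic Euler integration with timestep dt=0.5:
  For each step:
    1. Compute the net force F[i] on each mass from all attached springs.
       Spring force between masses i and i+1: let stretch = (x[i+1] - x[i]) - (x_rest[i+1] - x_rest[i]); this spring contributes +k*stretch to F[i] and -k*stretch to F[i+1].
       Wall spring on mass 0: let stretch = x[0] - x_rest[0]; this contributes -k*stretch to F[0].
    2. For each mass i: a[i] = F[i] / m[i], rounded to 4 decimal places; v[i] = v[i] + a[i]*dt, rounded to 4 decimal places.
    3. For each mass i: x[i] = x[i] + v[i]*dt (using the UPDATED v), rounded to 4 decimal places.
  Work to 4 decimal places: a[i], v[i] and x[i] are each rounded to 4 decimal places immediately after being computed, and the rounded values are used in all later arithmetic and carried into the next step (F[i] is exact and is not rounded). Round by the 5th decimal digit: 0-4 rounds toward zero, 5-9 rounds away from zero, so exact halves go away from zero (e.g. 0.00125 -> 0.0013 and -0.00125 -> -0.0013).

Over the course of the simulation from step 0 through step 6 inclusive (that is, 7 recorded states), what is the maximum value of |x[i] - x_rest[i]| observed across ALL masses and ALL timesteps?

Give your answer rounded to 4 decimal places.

Step 0: x=[3.0000 10.0000 14.0000 16.0000] v=[0.0000 0.0000 0.0000 0.0000]
Step 1: x=[5.0000 8.5000 13.0000 16.5000] v=[4.0000 -3.0000 -2.0000 1.0000]
Step 2: x=[6.2500 7.5000 11.5000 17.1250] v=[2.5000 -2.0000 -3.0000 1.2500]
Step 3: x=[5.0000 7.8750 10.8125 17.3438] v=[-2.5000 0.7500 -1.3750 0.4375]
Step 4: x=[2.6875 8.2813 11.9219 16.9297] v=[-4.6250 0.8125 2.2188 -0.8282]
Step 5: x=[1.8282 7.7110 13.7149 16.2637] v=[-1.7187 -1.1407 3.5860 -1.3321]
Step 6: x=[2.9962 7.2012 13.7804 15.9605] v=[2.3359 -1.0196 0.1309 -0.6065]
Max displacement = 2.2500

Answer: 2.2500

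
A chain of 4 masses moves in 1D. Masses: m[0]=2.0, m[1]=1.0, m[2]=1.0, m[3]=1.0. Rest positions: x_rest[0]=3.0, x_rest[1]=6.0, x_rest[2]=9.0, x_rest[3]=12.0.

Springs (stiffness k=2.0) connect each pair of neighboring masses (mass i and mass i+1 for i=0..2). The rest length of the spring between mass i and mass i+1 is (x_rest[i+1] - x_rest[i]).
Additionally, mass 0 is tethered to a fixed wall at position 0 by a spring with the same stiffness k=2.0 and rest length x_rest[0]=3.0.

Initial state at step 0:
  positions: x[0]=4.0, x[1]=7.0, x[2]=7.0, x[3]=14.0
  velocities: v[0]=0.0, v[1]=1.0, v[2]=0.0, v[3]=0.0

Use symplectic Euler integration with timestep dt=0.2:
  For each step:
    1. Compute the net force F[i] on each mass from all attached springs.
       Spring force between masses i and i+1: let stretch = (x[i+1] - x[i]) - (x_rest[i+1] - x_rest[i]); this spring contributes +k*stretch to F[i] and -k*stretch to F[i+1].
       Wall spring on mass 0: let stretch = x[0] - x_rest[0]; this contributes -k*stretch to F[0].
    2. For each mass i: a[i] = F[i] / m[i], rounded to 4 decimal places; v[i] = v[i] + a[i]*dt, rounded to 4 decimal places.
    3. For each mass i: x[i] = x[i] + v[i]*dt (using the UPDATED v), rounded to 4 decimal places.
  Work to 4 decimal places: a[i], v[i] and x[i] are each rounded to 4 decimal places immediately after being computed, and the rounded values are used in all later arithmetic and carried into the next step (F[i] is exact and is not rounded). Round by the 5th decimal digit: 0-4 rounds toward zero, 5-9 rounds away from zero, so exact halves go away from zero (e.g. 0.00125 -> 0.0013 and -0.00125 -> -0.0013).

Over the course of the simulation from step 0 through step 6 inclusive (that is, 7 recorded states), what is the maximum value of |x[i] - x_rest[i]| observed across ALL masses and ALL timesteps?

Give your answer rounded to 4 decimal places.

Step 0: x=[4.0000 7.0000 7.0000 14.0000] v=[0.0000 1.0000 0.0000 0.0000]
Step 1: x=[3.9600 6.9600 7.5600 13.6800] v=[-0.2000 -0.2000 2.8000 -1.6000]
Step 2: x=[3.8816 6.7280 8.5616 13.1104] v=[-0.3920 -1.1600 5.0080 -2.8480]
Step 3: x=[3.7618 6.4150 9.7804 12.4169] v=[-0.5990 -1.5651 6.0941 -3.4675]
Step 4: x=[3.5977 6.1590 10.9409 11.7525] v=[-0.8207 -1.2802 5.8025 -3.3221]
Step 5: x=[3.3921 6.0806 11.7838 11.2632] v=[-1.0280 -0.3920 4.2144 -2.4467]
Step 6: x=[3.1584 6.2434 12.1288 11.0555] v=[-1.1687 0.8139 1.7249 -1.0385]
Max displacement = 3.1288

Answer: 3.1288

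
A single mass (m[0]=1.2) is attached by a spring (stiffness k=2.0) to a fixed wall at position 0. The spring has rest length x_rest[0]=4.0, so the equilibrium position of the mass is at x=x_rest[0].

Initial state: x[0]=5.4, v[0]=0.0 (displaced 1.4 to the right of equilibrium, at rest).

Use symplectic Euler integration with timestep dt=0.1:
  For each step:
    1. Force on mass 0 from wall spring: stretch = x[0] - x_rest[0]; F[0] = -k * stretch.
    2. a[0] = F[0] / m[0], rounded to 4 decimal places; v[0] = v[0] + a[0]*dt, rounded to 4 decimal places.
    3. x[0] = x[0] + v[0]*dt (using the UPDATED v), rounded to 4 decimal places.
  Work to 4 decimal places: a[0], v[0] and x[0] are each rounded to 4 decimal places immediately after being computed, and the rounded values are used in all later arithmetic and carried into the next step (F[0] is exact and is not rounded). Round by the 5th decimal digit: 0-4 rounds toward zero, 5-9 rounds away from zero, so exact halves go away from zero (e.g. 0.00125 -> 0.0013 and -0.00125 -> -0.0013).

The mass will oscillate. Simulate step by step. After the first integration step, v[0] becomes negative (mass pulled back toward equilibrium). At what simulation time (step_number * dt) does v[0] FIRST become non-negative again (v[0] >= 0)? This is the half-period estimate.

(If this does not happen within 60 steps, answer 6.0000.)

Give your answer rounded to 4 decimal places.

Answer: 2.5000

Derivation:
Step 0: x=[5.4000] v=[0.0000]
Step 1: x=[5.3767] v=[-0.2333]
Step 2: x=[5.3304] v=[-0.4628]
Step 3: x=[5.2620] v=[-0.6845]
Step 4: x=[5.1725] v=[-0.8948]
Step 5: x=[5.0635] v=[-1.0902]
Step 6: x=[4.9368] v=[-1.2675]
Step 7: x=[4.7944] v=[-1.4236]
Step 8: x=[4.6388] v=[-1.5560]
Step 9: x=[4.4726] v=[-1.6625]
Step 10: x=[4.2985] v=[-1.7413]
Step 11: x=[4.1194] v=[-1.7911]
Step 12: x=[3.9383] v=[-1.8110]
Step 13: x=[3.7582] v=[-1.8007]
Step 14: x=[3.5822] v=[-1.7604]
Step 15: x=[3.4131] v=[-1.6908]
Step 16: x=[3.2538] v=[-1.5930]
Step 17: x=[3.1069] v=[-1.4686]
Step 18: x=[2.9749] v=[-1.3198]
Step 19: x=[2.8600] v=[-1.1490]
Step 20: x=[2.7641] v=[-0.9590]
Step 21: x=[2.6888] v=[-0.7530]
Step 22: x=[2.6354] v=[-0.5345]
Step 23: x=[2.6047] v=[-0.3071]
Step 24: x=[2.5972] v=[-0.0746]
Step 25: x=[2.6131] v=[0.1592]
First v>=0 after going negative at step 25, time=2.5000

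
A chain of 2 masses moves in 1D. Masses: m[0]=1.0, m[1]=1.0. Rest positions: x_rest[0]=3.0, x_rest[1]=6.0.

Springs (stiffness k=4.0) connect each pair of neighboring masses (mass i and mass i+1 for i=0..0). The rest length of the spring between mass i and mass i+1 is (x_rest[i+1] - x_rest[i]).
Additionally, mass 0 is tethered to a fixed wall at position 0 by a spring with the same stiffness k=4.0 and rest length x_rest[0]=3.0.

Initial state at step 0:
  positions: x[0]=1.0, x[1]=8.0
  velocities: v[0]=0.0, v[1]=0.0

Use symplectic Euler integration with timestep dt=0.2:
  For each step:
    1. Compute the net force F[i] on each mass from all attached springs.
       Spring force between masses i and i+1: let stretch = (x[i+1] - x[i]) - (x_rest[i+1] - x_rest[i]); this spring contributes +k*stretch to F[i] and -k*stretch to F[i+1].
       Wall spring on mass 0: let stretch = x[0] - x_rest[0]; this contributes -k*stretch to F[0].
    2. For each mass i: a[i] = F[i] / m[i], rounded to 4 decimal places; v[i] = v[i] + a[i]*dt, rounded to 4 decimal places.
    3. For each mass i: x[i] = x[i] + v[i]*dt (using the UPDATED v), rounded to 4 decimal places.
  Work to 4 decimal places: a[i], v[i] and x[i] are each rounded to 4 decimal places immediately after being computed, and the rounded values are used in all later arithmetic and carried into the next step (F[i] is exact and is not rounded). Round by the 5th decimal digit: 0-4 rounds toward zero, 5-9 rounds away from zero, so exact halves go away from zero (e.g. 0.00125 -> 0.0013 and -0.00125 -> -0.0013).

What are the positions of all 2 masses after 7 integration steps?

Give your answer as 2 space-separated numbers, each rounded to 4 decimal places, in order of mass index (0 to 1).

Answer: 2.3363 6.1914

Derivation:
Step 0: x=[1.0000 8.0000] v=[0.0000 0.0000]
Step 1: x=[1.9600 7.3600] v=[4.8000 -3.2000]
Step 2: x=[3.4704 6.3360] v=[7.5520 -5.1200]
Step 3: x=[4.8840 5.3335] v=[7.0682 -5.0125]
Step 4: x=[5.5881 4.7391] v=[3.5206 -2.9721]
Step 5: x=[5.2623 4.7605] v=[-1.6291 0.1071]
Step 6: x=[4.0142 5.3422] v=[-6.2404 2.9085]
Step 7: x=[2.3363 6.1914] v=[-8.3894 4.2461]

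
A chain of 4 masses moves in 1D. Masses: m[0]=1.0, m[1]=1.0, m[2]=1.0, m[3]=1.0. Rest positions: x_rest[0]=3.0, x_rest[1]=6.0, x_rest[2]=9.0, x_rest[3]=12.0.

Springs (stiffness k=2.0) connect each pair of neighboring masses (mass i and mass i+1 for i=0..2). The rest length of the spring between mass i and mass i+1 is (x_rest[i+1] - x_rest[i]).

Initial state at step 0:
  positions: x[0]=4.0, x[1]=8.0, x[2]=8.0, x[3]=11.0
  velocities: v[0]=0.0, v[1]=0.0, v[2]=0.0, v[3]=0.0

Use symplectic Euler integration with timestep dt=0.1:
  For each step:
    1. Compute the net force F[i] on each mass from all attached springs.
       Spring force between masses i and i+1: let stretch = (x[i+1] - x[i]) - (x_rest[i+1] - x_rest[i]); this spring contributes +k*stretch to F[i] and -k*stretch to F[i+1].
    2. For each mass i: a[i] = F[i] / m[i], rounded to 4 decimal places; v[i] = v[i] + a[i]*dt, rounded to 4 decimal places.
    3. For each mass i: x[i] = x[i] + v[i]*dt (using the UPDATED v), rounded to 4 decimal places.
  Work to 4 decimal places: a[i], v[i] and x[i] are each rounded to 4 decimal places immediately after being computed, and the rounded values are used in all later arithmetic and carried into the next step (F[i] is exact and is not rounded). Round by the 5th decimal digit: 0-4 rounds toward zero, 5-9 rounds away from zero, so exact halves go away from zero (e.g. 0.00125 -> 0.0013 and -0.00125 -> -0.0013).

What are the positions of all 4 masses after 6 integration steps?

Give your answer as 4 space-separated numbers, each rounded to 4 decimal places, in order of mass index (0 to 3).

Step 0: x=[4.0000 8.0000 8.0000 11.0000] v=[0.0000 0.0000 0.0000 0.0000]
Step 1: x=[4.0200 7.9200 8.0600 11.0000] v=[0.2000 -0.8000 0.6000 0.0000]
Step 2: x=[4.0580 7.7648 8.1760 11.0012] v=[0.3800 -1.5520 1.1600 0.0120]
Step 3: x=[4.1101 7.5437 8.3403 11.0059] v=[0.5214 -2.2111 1.6428 0.0470]
Step 4: x=[4.1709 7.2699 8.5420 11.0173] v=[0.6081 -2.7385 2.0166 0.1139]
Step 5: x=[4.2337 6.9595 8.7677 11.0392] v=[0.6279 -3.1039 2.2572 0.2188]
Step 6: x=[4.2910 6.6308 9.0027 11.0757] v=[0.5731 -3.2874 2.3499 0.3645]

Answer: 4.2910 6.6308 9.0027 11.0757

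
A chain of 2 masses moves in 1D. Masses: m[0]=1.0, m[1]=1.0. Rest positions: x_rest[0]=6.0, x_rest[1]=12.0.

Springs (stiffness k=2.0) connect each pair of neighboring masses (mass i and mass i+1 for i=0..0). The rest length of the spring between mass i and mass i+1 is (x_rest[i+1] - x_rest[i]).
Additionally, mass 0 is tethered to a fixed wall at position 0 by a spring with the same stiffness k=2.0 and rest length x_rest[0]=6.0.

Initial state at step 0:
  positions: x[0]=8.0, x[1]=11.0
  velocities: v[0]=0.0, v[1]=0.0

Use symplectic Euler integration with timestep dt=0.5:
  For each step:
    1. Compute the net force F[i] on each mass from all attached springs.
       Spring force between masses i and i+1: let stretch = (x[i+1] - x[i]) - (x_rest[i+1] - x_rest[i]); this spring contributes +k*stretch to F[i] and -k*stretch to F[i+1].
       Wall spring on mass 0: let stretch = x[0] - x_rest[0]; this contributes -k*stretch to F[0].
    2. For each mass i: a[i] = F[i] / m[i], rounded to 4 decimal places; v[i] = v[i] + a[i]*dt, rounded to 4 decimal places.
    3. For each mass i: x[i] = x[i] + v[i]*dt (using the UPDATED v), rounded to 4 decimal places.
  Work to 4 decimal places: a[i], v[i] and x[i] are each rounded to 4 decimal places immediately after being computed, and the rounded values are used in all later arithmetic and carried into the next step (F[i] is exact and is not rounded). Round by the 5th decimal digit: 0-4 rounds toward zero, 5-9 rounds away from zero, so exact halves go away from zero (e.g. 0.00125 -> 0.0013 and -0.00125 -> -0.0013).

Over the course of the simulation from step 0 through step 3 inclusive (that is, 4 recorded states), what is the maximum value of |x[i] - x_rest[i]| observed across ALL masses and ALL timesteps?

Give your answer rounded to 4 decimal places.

Step 0: x=[8.0000 11.0000] v=[0.0000 0.0000]
Step 1: x=[5.5000 12.5000] v=[-5.0000 3.0000]
Step 2: x=[3.7500 13.5000] v=[-3.5000 2.0000]
Step 3: x=[5.0000 12.6250] v=[2.5000 -1.7500]
Max displacement = 2.2500

Answer: 2.2500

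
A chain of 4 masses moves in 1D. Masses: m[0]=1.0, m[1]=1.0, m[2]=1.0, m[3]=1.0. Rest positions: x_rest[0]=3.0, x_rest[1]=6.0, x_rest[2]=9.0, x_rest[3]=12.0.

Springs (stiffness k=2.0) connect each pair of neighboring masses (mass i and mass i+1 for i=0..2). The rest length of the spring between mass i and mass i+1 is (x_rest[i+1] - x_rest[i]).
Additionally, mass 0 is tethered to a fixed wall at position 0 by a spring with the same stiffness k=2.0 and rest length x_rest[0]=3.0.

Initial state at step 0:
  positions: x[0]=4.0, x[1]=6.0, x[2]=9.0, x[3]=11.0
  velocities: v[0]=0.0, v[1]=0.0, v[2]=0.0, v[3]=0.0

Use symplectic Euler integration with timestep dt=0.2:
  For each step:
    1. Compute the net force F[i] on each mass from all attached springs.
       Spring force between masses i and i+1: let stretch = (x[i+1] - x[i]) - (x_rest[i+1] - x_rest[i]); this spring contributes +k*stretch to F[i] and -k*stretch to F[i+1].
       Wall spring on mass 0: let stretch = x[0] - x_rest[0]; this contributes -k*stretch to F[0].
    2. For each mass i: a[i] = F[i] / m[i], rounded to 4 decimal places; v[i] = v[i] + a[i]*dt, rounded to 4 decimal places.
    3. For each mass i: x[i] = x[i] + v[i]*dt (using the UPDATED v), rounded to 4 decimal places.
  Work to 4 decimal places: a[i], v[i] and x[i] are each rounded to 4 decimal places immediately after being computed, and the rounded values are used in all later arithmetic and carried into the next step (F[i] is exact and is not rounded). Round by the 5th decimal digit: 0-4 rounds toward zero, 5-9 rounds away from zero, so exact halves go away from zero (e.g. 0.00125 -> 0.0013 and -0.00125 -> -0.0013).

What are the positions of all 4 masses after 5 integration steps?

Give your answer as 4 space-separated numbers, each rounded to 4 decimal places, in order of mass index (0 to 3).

Step 0: x=[4.0000 6.0000 9.0000 11.0000] v=[0.0000 0.0000 0.0000 0.0000]
Step 1: x=[3.8400 6.0800 8.9200 11.0800] v=[-0.8000 0.4000 -0.4000 0.4000]
Step 2: x=[3.5520 6.2080 8.7856 11.2272] v=[-1.4400 0.6400 -0.6720 0.7360]
Step 3: x=[3.1923 6.3297 8.6403 11.4191] v=[-1.7984 0.6086 -0.7264 0.9594]
Step 4: x=[2.8282 6.3853 8.5325 11.6287] v=[-1.8204 0.2779 -0.5391 1.0479]
Step 5: x=[2.5224 6.3281 8.5006 11.8306] v=[-1.5288 -0.2861 -0.1595 1.0094]

Answer: 2.5224 6.3281 8.5006 11.8306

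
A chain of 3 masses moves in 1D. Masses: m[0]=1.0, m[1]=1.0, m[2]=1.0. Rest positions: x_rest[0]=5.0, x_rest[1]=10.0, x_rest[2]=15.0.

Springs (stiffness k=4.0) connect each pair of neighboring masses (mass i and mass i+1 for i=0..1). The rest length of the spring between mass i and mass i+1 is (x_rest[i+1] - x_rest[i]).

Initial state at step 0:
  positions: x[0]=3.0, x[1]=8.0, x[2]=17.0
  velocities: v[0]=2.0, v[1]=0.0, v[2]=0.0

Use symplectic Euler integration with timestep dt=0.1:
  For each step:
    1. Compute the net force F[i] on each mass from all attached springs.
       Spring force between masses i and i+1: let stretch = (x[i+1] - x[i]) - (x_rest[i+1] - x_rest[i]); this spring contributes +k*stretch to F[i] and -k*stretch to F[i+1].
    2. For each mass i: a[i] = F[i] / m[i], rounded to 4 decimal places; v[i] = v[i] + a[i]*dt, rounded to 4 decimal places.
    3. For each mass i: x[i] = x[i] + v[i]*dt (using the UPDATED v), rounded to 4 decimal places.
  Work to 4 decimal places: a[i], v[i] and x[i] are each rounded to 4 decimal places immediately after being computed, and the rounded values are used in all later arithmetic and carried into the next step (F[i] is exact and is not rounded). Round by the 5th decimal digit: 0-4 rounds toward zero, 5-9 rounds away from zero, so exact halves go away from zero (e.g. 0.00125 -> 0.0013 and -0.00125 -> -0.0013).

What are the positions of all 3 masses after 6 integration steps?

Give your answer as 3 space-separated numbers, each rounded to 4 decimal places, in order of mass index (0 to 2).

Step 0: x=[3.0000 8.0000 17.0000] v=[2.0000 0.0000 0.0000]
Step 1: x=[3.2000 8.1600 16.8400] v=[2.0000 1.6000 -1.6000]
Step 2: x=[3.3984 8.4688 16.5328] v=[1.9840 3.0880 -3.0720]
Step 3: x=[3.5996 8.8973 16.1030] v=[2.0122 4.2854 -4.2976]
Step 4: x=[3.8127 9.4022 15.5850] v=[2.1313 5.0486 -5.1799]
Step 5: x=[4.0494 9.9308 15.0197] v=[2.3671 5.2859 -5.6530]
Step 6: x=[4.3214 10.4277 14.4508] v=[2.7197 4.9689 -5.6886]

Answer: 4.3214 10.4277 14.4508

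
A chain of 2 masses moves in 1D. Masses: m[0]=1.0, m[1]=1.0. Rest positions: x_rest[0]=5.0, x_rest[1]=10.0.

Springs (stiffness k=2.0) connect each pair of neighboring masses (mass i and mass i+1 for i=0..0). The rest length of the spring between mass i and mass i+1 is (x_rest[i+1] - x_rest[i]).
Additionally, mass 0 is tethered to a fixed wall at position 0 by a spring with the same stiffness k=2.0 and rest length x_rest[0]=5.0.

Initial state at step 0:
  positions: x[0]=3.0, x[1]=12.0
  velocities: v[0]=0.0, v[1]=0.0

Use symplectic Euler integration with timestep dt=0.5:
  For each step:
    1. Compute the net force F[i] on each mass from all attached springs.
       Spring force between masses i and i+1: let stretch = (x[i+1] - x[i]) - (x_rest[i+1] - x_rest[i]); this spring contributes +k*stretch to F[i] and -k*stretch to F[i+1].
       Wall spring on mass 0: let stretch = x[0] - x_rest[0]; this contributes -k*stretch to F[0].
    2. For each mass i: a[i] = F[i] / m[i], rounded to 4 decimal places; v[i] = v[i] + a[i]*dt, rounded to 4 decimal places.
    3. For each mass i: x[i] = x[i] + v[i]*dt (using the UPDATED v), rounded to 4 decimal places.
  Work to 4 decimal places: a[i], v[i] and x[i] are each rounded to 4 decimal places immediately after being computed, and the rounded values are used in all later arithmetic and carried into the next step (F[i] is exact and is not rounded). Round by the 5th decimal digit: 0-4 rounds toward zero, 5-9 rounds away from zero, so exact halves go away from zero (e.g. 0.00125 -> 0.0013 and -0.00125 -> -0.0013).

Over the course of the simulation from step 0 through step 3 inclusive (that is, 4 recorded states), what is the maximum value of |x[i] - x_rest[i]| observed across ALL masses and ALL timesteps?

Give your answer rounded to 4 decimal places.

Answer: 3.0000

Derivation:
Step 0: x=[3.0000 12.0000] v=[0.0000 0.0000]
Step 1: x=[6.0000 10.0000] v=[6.0000 -4.0000]
Step 2: x=[8.0000 8.5000] v=[4.0000 -3.0000]
Step 3: x=[6.2500 9.2500] v=[-3.5000 1.5000]
Max displacement = 3.0000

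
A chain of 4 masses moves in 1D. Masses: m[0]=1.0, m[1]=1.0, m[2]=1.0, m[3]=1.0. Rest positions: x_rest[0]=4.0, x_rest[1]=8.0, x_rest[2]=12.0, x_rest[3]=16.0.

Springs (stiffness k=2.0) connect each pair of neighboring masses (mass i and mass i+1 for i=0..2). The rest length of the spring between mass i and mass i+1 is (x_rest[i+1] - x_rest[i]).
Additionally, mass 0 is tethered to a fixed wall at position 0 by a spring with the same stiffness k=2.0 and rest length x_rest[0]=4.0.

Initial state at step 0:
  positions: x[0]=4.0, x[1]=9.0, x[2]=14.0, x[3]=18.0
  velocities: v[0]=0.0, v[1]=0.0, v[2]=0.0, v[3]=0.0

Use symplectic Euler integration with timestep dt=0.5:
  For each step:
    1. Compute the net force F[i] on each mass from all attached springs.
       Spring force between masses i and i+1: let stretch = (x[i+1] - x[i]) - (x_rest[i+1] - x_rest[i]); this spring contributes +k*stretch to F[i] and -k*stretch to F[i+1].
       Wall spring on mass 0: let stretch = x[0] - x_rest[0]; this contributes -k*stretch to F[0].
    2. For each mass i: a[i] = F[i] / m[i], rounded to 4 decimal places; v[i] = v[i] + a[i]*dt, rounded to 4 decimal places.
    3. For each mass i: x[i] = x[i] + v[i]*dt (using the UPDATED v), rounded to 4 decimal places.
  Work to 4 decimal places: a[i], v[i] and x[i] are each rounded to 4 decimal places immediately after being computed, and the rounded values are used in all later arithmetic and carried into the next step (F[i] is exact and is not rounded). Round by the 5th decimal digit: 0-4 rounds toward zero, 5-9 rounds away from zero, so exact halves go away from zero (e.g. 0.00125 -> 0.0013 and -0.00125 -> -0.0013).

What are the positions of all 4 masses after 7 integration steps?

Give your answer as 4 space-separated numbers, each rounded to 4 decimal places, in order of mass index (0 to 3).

Step 0: x=[4.0000 9.0000 14.0000 18.0000] v=[0.0000 0.0000 0.0000 0.0000]
Step 1: x=[4.5000 9.0000 13.5000 18.0000] v=[1.0000 0.0000 -1.0000 0.0000]
Step 2: x=[5.0000 9.0000 13.0000 17.7500] v=[1.0000 0.0000 -1.0000 -0.5000]
Step 3: x=[5.0000 9.0000 12.8750 17.1250] v=[0.0000 0.0000 -0.2500 -1.2500]
Step 4: x=[4.5000 8.9375 12.9375 16.3750] v=[-1.0000 -0.1250 0.1250 -1.5000]
Step 5: x=[3.9688 8.6563 12.7188 15.9063] v=[-1.0625 -0.5625 -0.4375 -0.9375]
Step 6: x=[3.7969 8.0626 12.0626 15.8438] v=[-0.3438 -1.1875 -1.3125 -0.1250]
Step 7: x=[3.8594 7.3360 11.2970 15.8907] v=[0.1250 -1.4532 -1.5313 0.0938]

Answer: 3.8594 7.3360 11.2970 15.8907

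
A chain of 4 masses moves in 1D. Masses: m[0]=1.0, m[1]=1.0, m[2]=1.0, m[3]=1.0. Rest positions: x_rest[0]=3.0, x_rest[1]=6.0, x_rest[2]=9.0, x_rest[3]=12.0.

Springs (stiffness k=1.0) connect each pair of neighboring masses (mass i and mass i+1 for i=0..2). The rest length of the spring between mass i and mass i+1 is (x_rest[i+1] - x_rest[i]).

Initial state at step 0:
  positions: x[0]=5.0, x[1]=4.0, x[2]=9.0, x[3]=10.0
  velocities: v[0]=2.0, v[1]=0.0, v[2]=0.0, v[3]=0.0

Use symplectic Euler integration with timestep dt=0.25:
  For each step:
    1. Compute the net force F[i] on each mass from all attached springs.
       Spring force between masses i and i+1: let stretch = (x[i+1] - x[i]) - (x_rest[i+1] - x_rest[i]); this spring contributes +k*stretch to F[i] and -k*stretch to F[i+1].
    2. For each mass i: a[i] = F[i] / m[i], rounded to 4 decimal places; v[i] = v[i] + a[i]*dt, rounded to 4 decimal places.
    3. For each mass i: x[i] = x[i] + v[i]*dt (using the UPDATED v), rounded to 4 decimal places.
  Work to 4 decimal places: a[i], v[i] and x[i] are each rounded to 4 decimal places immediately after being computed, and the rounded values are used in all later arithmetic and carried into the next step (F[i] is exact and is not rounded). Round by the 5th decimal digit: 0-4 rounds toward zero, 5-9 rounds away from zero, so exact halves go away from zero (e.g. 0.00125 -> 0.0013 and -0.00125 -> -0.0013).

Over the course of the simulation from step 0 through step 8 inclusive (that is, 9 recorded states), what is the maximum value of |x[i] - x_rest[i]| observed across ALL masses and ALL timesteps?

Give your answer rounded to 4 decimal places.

Step 0: x=[5.0000 4.0000 9.0000 10.0000] v=[2.0000 0.0000 0.0000 0.0000]
Step 1: x=[5.2500 4.3750 8.7500 10.1250] v=[1.0000 1.5000 -1.0000 0.5000]
Step 2: x=[5.2578 5.0781 8.3125 10.3516] v=[0.0313 2.8125 -1.7500 0.9063]
Step 3: x=[5.0669 5.9946 7.8003 10.6382] v=[-0.7636 3.6660 -2.0488 1.1465]
Step 4: x=[4.7465 6.9660 7.3526 10.9350] v=[-1.2817 3.8855 -1.7908 1.1870]
Step 5: x=[4.3773 7.8228 7.1046 11.1954] v=[-1.4768 3.4273 -0.9919 1.0414]
Step 6: x=[4.0360 8.4194 7.1572 11.3876] v=[-1.3654 2.3864 0.2104 0.7687]
Step 7: x=[3.7811 8.6632 7.5531 11.5029] v=[-1.0196 0.9750 1.5836 0.4611]
Step 8: x=[3.6438 8.5324 8.2653 11.5588] v=[-0.5491 -0.5231 2.8486 0.2237]
Max displacement = 2.6632

Answer: 2.6632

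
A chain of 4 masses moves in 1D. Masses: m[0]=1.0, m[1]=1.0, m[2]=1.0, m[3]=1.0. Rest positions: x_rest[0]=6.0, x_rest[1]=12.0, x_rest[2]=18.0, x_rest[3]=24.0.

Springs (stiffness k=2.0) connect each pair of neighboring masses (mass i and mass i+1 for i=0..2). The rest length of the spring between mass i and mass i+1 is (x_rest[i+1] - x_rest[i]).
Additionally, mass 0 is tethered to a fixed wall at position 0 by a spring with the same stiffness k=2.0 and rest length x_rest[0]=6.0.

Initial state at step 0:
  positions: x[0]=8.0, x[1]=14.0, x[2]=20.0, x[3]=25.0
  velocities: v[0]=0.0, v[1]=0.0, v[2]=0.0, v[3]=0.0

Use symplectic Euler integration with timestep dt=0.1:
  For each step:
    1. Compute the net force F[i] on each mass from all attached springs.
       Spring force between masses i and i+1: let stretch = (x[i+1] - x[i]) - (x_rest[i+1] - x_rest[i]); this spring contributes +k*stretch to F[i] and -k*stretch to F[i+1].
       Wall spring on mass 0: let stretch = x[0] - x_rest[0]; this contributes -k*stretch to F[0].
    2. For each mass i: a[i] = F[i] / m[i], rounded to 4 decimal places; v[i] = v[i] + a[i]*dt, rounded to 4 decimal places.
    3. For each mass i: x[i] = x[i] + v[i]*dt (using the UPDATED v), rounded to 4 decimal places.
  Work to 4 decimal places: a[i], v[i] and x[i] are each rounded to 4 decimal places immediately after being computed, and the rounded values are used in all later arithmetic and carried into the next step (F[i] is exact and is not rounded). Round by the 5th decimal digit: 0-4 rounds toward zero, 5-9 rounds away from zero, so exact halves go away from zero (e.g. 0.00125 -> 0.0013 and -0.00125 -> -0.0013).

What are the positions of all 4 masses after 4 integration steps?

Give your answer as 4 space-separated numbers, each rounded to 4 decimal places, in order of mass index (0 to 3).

Answer: 7.6234 13.9827 19.8174 25.1882

Derivation:
Step 0: x=[8.0000 14.0000 20.0000 25.0000] v=[0.0000 0.0000 0.0000 0.0000]
Step 1: x=[7.9600 14.0000 19.9800 25.0200] v=[-0.4000 0.0000 -0.2000 0.2000]
Step 2: x=[7.8816 13.9988 19.9412 25.0592] v=[-0.7840 -0.0120 -0.3880 0.3920]
Step 3: x=[7.7679 13.9941 19.8859 25.1160] v=[-1.1369 -0.0470 -0.5529 0.5684]
Step 4: x=[7.6234 13.9827 19.8174 25.1882] v=[-1.4452 -0.1139 -0.6852 0.7224]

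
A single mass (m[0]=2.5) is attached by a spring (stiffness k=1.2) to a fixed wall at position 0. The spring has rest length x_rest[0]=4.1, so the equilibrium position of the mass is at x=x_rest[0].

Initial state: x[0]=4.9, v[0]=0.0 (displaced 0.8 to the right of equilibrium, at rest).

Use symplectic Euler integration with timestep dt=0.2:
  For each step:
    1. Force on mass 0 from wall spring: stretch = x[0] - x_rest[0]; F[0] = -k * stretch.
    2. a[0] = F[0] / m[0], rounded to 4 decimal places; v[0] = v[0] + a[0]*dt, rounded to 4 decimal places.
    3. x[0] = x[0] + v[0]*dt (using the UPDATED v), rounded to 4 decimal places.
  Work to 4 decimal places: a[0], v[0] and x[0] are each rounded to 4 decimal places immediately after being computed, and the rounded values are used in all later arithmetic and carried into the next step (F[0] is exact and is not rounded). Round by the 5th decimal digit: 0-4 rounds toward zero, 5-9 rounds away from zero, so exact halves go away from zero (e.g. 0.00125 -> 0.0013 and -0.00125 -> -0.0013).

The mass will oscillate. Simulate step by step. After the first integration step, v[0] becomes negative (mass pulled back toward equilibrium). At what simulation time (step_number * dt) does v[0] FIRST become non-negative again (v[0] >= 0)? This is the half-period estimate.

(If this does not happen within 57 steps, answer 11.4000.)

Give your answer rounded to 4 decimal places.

Step 0: x=[4.9000] v=[0.0000]
Step 1: x=[4.8846] v=[-0.0768]
Step 2: x=[4.8542] v=[-0.1521]
Step 3: x=[4.8093] v=[-0.2245]
Step 4: x=[4.7508] v=[-0.2926]
Step 5: x=[4.6798] v=[-0.3551]
Step 6: x=[4.5976] v=[-0.4108]
Step 7: x=[4.5059] v=[-0.4586]
Step 8: x=[4.4064] v=[-0.4976]
Step 9: x=[4.3010] v=[-0.5270]
Step 10: x=[4.1917] v=[-0.5463]
Step 11: x=[4.0807] v=[-0.5551]
Step 12: x=[3.9701] v=[-0.5532]
Step 13: x=[3.8620] v=[-0.5407]
Step 14: x=[3.7584] v=[-0.5179]
Step 15: x=[3.6614] v=[-0.4851]
Step 16: x=[3.5728] v=[-0.4430]
Step 17: x=[3.4943] v=[-0.3924]
Step 18: x=[3.4274] v=[-0.3343]
Step 19: x=[3.3735] v=[-0.2697]
Step 20: x=[3.3335] v=[-0.2000]
Step 21: x=[3.3082] v=[-0.1264]
Step 22: x=[3.2981] v=[-0.0504]
Step 23: x=[3.3034] v=[0.0266]
First v>=0 after going negative at step 23, time=4.6000

Answer: 4.6000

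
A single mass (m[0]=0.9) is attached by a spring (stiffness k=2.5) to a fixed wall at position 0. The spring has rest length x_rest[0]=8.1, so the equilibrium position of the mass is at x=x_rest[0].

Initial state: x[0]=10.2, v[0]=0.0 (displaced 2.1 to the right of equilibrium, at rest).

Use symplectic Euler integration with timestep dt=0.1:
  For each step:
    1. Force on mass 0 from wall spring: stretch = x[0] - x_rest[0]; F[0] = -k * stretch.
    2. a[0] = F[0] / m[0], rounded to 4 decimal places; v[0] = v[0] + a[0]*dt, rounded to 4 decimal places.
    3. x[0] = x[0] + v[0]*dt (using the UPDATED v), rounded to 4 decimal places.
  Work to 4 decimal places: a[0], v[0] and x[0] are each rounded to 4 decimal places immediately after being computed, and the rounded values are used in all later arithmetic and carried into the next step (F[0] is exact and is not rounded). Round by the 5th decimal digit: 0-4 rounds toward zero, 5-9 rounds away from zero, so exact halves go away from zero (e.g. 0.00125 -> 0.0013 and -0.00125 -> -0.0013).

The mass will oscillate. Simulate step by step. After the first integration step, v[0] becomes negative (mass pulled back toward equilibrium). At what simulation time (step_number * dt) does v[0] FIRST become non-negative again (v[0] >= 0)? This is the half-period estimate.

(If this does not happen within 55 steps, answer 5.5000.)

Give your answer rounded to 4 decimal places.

Answer: 1.9000

Derivation:
Step 0: x=[10.2000] v=[0.0000]
Step 1: x=[10.1417] v=[-0.5833]
Step 2: x=[10.0267] v=[-1.1504]
Step 3: x=[9.8581] v=[-1.6856]
Step 4: x=[9.6407] v=[-2.1740]
Step 5: x=[9.3805] v=[-2.6020]
Step 6: x=[9.0847] v=[-2.9577]
Step 7: x=[8.7616] v=[-3.2312]
Step 8: x=[8.4201] v=[-3.4150]
Step 9: x=[8.0697] v=[-3.5039]
Step 10: x=[7.7202] v=[-3.4955]
Step 11: x=[7.3812] v=[-3.3900]
Step 12: x=[7.0622] v=[-3.1903]
Step 13: x=[6.7720] v=[-2.9020]
Step 14: x=[6.5187] v=[-2.5331]
Step 15: x=[6.3093] v=[-2.0939]
Step 16: x=[6.1497] v=[-1.5965]
Step 17: x=[6.0442] v=[-1.0548]
Step 18: x=[5.9958] v=[-0.4837]
Step 19: x=[6.0059] v=[0.1008]
First v>=0 after going negative at step 19, time=1.9000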